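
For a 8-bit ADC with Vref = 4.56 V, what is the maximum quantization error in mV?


The maximum quantization error is +/- LSB/2.
LSB = Vref / 2^n = 4.56 / 256 = 0.0178125 V
Max error = LSB / 2 = 0.0178125 / 2 = 0.00890625 V
Max error = 8.9062 mV

8.9062 mV


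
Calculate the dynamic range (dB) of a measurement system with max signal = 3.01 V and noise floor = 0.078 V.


Dynamic range = 20 * log10(Vmax / Vnoise).
DR = 20 * log10(3.01 / 0.078)
DR = 20 * log10(38.59)
DR = 31.73 dB

31.73 dB


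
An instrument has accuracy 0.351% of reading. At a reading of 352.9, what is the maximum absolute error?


Absolute error = (accuracy% / 100) * reading.
Error = (0.351 / 100) * 352.9
Error = 0.00351 * 352.9
Error = 1.2387

1.2387


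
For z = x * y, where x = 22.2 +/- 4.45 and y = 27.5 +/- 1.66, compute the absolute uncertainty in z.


For a product z = x*y, the relative uncertainty is:
uz/z = sqrt((ux/x)^2 + (uy/y)^2)
Relative uncertainties: ux/x = 4.45/22.2 = 0.20045
uy/y = 1.66/27.5 = 0.060364
z = 22.2 * 27.5 = 610.5
uz = 610.5 * sqrt(0.20045^2 + 0.060364^2) = 127.803

127.803


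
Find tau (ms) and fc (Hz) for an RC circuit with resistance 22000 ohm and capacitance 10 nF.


Time constant: tau = R * C.
tau = 22000 * 1.00e-08 = 0.00022 s
tau = 0.22 ms
Cutoff frequency: fc = 1 / (2*pi*R*C).
fc = 1 / (2*pi*0.00022) = 723.43 Hz

tau = 0.22 ms, fc = 723.43 Hz


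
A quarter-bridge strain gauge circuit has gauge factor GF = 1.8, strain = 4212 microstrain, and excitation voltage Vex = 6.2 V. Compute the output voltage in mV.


Quarter bridge output: Vout = (GF * epsilon * Vex) / 4.
Vout = (1.8 * 4212e-6 * 6.2) / 4
Vout = 0.04700592 / 4 V
Vout = 0.01175148 V = 11.7515 mV

11.7515 mV


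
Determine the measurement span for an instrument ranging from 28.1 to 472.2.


Span = upper range - lower range.
Span = 472.2 - (28.1)
Span = 444.1

444.1


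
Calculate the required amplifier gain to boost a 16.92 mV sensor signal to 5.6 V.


Gain = Vout / Vin (converting to same units).
G = 5.6 V / 16.92 mV
G = 5600.0 mV / 16.92 mV
G = 330.97

330.97


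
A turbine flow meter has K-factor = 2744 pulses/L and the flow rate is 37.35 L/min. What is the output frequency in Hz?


Frequency = K * Q / 60 (converting L/min to L/s).
f = 2744 * 37.35 / 60
f = 102488.4 / 60
f = 1708.14 Hz

1708.14 Hz


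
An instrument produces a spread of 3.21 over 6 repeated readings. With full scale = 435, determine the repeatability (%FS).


Repeatability = (spread / full scale) * 100%.
R = (3.21 / 435) * 100
R = 0.738 %FS

0.738 %FS


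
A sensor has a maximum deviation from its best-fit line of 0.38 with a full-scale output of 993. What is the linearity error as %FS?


Linearity error = (max deviation / full scale) * 100%.
Linearity = (0.38 / 993) * 100
Linearity = 0.038 %FS

0.038 %FS


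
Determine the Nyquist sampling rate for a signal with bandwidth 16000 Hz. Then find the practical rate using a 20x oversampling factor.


By Nyquist theorem, fs_min = 2 * fmax.
fs_min = 2 * 16000 = 32000 Hz
Practical rate = 20 * fs_min = 20 * 32000 = 640000 Hz

fs_min = 32000 Hz, fs_practical = 640000 Hz


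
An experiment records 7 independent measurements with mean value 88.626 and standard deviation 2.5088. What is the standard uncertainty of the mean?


The standard uncertainty for Type A evaluation is u = s / sqrt(n).
u = 2.5088 / sqrt(7)
u = 2.5088 / 2.6458
u = 0.9482

0.9482


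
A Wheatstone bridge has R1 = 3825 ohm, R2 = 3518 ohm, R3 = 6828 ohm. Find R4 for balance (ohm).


At balance: R1*R4 = R2*R3, so R4 = R2*R3/R1.
R4 = 3518 * 6828 / 3825
R4 = 24020904 / 3825
R4 = 6279.97 ohm

6279.97 ohm


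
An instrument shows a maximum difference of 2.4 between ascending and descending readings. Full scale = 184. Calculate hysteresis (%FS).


Hysteresis = (max difference / full scale) * 100%.
H = (2.4 / 184) * 100
H = 1.304 %FS

1.304 %FS


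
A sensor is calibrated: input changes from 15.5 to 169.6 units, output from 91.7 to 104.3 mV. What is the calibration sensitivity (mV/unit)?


Sensitivity = (y2 - y1) / (x2 - x1).
S = (104.3 - 91.7) / (169.6 - 15.5)
S = 12.6 / 154.1
S = 0.0818 mV/unit

0.0818 mV/unit


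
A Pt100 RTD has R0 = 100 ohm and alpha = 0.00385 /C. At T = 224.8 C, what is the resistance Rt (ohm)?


The RTD equation: Rt = R0 * (1 + alpha * T).
Rt = 100 * (1 + 0.00385 * 224.8)
Rt = 100 * (1 + 0.86548)
Rt = 100 * 1.86548
Rt = 186.548 ohm

186.548 ohm


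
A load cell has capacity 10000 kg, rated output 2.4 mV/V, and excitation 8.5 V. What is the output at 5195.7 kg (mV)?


Vout = rated_output * Vex * (load / capacity).
Vout = 2.4 * 8.5 * (5195.7 / 10000)
Vout = 2.4 * 8.5 * 0.51957
Vout = 10.599 mV

10.599 mV


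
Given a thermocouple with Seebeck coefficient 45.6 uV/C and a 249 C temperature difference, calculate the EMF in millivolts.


The thermocouple output V = sensitivity * dT.
V = 45.6 uV/C * 249 C
V = 11354.4 uV
V = 11.354 mV

11.354 mV


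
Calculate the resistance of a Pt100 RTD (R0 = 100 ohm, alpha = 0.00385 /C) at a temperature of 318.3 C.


The RTD equation: Rt = R0 * (1 + alpha * T).
Rt = 100 * (1 + 0.00385 * 318.3)
Rt = 100 * (1 + 1.225455)
Rt = 100 * 2.225455
Rt = 222.546 ohm

222.546 ohm


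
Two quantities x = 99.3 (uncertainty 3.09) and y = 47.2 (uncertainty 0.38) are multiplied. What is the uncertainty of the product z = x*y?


For a product z = x*y, the relative uncertainty is:
uz/z = sqrt((ux/x)^2 + (uy/y)^2)
Relative uncertainties: ux/x = 3.09/99.3 = 0.031118
uy/y = 0.38/47.2 = 0.008051
z = 99.3 * 47.2 = 4687.0
uz = 4687.0 * sqrt(0.031118^2 + 0.008051^2) = 150.65

150.65


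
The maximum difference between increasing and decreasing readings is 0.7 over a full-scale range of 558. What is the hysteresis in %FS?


Hysteresis = (max difference / full scale) * 100%.
H = (0.7 / 558) * 100
H = 0.125 %FS

0.125 %FS


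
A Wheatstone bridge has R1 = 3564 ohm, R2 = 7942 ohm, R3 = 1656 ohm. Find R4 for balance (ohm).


At balance: R1*R4 = R2*R3, so R4 = R2*R3/R1.
R4 = 7942 * 1656 / 3564
R4 = 13151952 / 3564
R4 = 3690.22 ohm

3690.22 ohm


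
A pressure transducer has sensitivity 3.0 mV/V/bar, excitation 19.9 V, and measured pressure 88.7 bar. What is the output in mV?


Output = sensitivity * Vex * P.
Vout = 3.0 * 19.9 * 88.7
Vout = 59.7 * 88.7
Vout = 5295.39 mV

5295.39 mV


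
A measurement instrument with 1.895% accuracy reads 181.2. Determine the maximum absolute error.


Absolute error = (accuracy% / 100) * reading.
Error = (1.895 / 100) * 181.2
Error = 0.01895 * 181.2
Error = 3.4337

3.4337


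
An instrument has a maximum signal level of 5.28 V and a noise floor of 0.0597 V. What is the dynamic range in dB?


Dynamic range = 20 * log10(Vmax / Vnoise).
DR = 20 * log10(5.28 / 0.0597)
DR = 20 * log10(88.44)
DR = 38.93 dB

38.93 dB


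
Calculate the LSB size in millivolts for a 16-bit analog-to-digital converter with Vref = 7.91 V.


The resolution (LSB) of an ADC is Vref / 2^n.
LSB = 7.91 / 2^16
LSB = 7.91 / 65536
LSB = 0.0001207 V = 0.12069702 mV

0.12069702 mV


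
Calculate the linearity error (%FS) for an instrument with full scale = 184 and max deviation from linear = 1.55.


Linearity error = (max deviation / full scale) * 100%.
Linearity = (1.55 / 184) * 100
Linearity = 0.842 %FS

0.842 %FS


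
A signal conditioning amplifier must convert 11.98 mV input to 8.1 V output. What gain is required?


Gain = Vout / Vin (converting to same units).
G = 8.1 V / 11.98 mV
G = 8100.0 mV / 11.98 mV
G = 676.13

676.13


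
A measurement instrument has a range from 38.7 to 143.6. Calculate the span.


Span = upper range - lower range.
Span = 143.6 - (38.7)
Span = 104.9

104.9


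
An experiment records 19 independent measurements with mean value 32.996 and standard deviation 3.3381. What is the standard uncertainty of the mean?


The standard uncertainty for Type A evaluation is u = s / sqrt(n).
u = 3.3381 / sqrt(19)
u = 3.3381 / 4.3589
u = 0.7658

0.7658


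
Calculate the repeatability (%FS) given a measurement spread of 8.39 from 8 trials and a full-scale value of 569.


Repeatability = (spread / full scale) * 100%.
R = (8.39 / 569) * 100
R = 1.475 %FS

1.475 %FS


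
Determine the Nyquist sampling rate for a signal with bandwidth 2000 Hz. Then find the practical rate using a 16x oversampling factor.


By Nyquist theorem, fs_min = 2 * fmax.
fs_min = 2 * 2000 = 4000 Hz
Practical rate = 16 * fs_min = 16 * 4000 = 64000 Hz

fs_min = 4000 Hz, fs_practical = 64000 Hz


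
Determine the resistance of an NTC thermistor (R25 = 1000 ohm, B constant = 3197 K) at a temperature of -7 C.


NTC thermistor equation: Rt = R25 * exp(B * (1/T - 1/T25)).
T in Kelvin: 266.15 K, T25 = 298.15 K
1/T - 1/T25 = 1/266.15 - 1/298.15 = 0.00040326
B * (1/T - 1/T25) = 3197 * 0.00040326 = 1.2892
Rt = 1000 * exp(1.2892) = 3630.0 ohm

3630.0 ohm


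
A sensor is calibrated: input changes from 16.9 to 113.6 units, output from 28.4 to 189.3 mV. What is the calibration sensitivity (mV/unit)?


Sensitivity = (y2 - y1) / (x2 - x1).
S = (189.3 - 28.4) / (113.6 - 16.9)
S = 160.9 / 96.7
S = 1.6639 mV/unit

1.6639 mV/unit


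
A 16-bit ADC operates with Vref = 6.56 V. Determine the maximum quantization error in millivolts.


The maximum quantization error is +/- LSB/2.
LSB = Vref / 2^n = 6.56 / 65536 = 0.0001001 V
Max error = LSB / 2 = 0.0001001 / 2 = 5.005e-05 V
Max error = 0.05 mV

0.05 mV


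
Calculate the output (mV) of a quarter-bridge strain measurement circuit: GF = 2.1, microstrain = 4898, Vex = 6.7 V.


Quarter bridge output: Vout = (GF * epsilon * Vex) / 4.
Vout = (2.1 * 4898e-6 * 6.7) / 4
Vout = 0.06891486 / 4 V
Vout = 0.01722872 V = 17.2287 mV

17.2287 mV


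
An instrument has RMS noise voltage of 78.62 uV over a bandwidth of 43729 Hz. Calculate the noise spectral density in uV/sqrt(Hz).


Noise spectral density = Vrms / sqrt(BW).
NSD = 78.62 / sqrt(43729)
NSD = 78.62 / 209.1148
NSD = 0.376 uV/sqrt(Hz)

0.376 uV/sqrt(Hz)


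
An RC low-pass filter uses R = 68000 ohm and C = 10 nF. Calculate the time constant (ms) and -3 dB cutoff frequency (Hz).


Time constant: tau = R * C.
tau = 68000 * 1.00e-08 = 0.00068 s
tau = 0.68 ms
Cutoff frequency: fc = 1 / (2*pi*R*C).
fc = 1 / (2*pi*0.00068) = 234.05 Hz

tau = 0.68 ms, fc = 234.05 Hz


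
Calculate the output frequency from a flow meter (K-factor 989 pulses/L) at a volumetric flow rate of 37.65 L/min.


Frequency = K * Q / 60 (converting L/min to L/s).
f = 989 * 37.65 / 60
f = 37235.85 / 60
f = 620.6 Hz

620.6 Hz


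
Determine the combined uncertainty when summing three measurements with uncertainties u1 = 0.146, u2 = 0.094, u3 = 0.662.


For a sum of independent quantities, uc = sqrt(u1^2 + u2^2 + u3^2).
uc = sqrt(0.146^2 + 0.094^2 + 0.662^2)
uc = sqrt(0.021316 + 0.008836 + 0.438244)
uc = 0.6844

0.6844


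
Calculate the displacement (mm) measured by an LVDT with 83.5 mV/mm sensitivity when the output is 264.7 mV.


Displacement = Vout / sensitivity.
d = 264.7 / 83.5
d = 3.17 mm

3.17 mm


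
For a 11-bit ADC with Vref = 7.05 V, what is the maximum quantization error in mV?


The maximum quantization error is +/- LSB/2.
LSB = Vref / 2^n = 7.05 / 2048 = 0.00344238 V
Max error = LSB / 2 = 0.00344238 / 2 = 0.00172119 V
Max error = 1.7212 mV

1.7212 mV


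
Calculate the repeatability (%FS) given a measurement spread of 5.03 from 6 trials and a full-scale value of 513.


Repeatability = (spread / full scale) * 100%.
R = (5.03 / 513) * 100
R = 0.981 %FS

0.981 %FS


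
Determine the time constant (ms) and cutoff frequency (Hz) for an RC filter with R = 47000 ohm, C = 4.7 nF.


Time constant: tau = R * C.
tau = 47000 * 4.70e-09 = 0.0002209 s
tau = 0.2209 ms
Cutoff frequency: fc = 1 / (2*pi*R*C).
fc = 1 / (2*pi*0.0002209) = 720.48 Hz

tau = 0.2209 ms, fc = 720.48 Hz


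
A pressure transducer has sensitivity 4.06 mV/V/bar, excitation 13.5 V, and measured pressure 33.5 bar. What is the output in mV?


Output = sensitivity * Vex * P.
Vout = 4.06 * 13.5 * 33.5
Vout = 54.81 * 33.5
Vout = 1836.13 mV

1836.13 mV


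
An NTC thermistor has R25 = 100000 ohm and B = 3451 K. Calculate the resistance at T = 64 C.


NTC thermistor equation: Rt = R25 * exp(B * (1/T - 1/T25)).
T in Kelvin: 337.15 K, T25 = 298.15 K
1/T - 1/T25 = 1/337.15 - 1/298.15 = -0.00038798
B * (1/T - 1/T25) = 3451 * -0.00038798 = -1.3389
Rt = 100000 * exp(-1.3389) = 26213.1 ohm

26213.1 ohm


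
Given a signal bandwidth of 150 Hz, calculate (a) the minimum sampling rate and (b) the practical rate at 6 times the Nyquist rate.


By Nyquist theorem, fs_min = 2 * fmax.
fs_min = 2 * 150 = 300 Hz
Practical rate = 6 * fs_min = 6 * 300 = 1800 Hz

fs_min = 300 Hz, fs_practical = 1800 Hz


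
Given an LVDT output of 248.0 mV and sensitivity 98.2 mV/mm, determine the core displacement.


Displacement = Vout / sensitivity.
d = 248.0 / 98.2
d = 2.525 mm

2.525 mm


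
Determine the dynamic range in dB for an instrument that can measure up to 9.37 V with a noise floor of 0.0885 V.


Dynamic range = 20 * log10(Vmax / Vnoise).
DR = 20 * log10(9.37 / 0.0885)
DR = 20 * log10(105.88)
DR = 40.5 dB

40.5 dB


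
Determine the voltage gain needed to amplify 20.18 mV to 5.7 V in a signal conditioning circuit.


Gain = Vout / Vin (converting to same units).
G = 5.7 V / 20.18 mV
G = 5700.0 mV / 20.18 mV
G = 282.46

282.46


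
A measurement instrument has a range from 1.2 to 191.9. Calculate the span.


Span = upper range - lower range.
Span = 191.9 - (1.2)
Span = 190.7

190.7


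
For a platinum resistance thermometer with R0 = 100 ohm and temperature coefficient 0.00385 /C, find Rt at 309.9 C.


The RTD equation: Rt = R0 * (1 + alpha * T).
Rt = 100 * (1 + 0.00385 * 309.9)
Rt = 100 * (1 + 1.193115)
Rt = 100 * 2.193115
Rt = 219.311 ohm

219.311 ohm


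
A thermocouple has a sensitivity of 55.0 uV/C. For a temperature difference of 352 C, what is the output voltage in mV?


The thermocouple output V = sensitivity * dT.
V = 55.0 uV/C * 352 C
V = 19360.0 uV
V = 19.36 mV

19.36 mV


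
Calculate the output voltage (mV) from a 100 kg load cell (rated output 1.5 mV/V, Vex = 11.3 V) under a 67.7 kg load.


Vout = rated_output * Vex * (load / capacity).
Vout = 1.5 * 11.3 * (67.7 / 100)
Vout = 1.5 * 11.3 * 0.677
Vout = 11.475 mV

11.475 mV


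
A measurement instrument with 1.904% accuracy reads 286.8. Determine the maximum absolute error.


Absolute error = (accuracy% / 100) * reading.
Error = (1.904 / 100) * 286.8
Error = 0.01904 * 286.8
Error = 5.4607

5.4607


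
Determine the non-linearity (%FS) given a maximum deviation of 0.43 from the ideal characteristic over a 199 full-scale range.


Linearity error = (max deviation / full scale) * 100%.
Linearity = (0.43 / 199) * 100
Linearity = 0.216 %FS

0.216 %FS


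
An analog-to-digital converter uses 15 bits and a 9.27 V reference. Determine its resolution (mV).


The resolution (LSB) of an ADC is Vref / 2^n.
LSB = 9.27 / 2^15
LSB = 9.27 / 32768
LSB = 0.0002829 V = 0.28289795 mV

0.28289795 mV


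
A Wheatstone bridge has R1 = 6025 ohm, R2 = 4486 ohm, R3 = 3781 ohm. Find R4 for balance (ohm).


At balance: R1*R4 = R2*R3, so R4 = R2*R3/R1.
R4 = 4486 * 3781 / 6025
R4 = 16961566 / 6025
R4 = 2815.2 ohm

2815.2 ohm


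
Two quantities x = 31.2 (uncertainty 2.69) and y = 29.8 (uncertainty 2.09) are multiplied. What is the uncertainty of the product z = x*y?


For a product z = x*y, the relative uncertainty is:
uz/z = sqrt((ux/x)^2 + (uy/y)^2)
Relative uncertainties: ux/x = 2.69/31.2 = 0.086218
uy/y = 2.09/29.8 = 0.070134
z = 31.2 * 29.8 = 929.8
uz = 929.8 * sqrt(0.086218^2 + 0.070134^2) = 103.335

103.335


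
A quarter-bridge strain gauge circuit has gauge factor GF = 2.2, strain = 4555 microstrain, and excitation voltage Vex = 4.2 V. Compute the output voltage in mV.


Quarter bridge output: Vout = (GF * epsilon * Vex) / 4.
Vout = (2.2 * 4555e-6 * 4.2) / 4
Vout = 0.0420882 / 4 V
Vout = 0.01052205 V = 10.5221 mV

10.5221 mV


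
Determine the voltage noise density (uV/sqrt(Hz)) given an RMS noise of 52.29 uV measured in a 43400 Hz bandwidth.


Noise spectral density = Vrms / sqrt(BW).
NSD = 52.29 / sqrt(43400)
NSD = 52.29 / 208.3267
NSD = 0.251 uV/sqrt(Hz)

0.251 uV/sqrt(Hz)


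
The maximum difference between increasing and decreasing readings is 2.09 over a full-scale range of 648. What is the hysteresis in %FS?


Hysteresis = (max difference / full scale) * 100%.
H = (2.09 / 648) * 100
H = 0.323 %FS

0.323 %FS


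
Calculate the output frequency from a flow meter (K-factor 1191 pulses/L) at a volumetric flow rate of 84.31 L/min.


Frequency = K * Q / 60 (converting L/min to L/s).
f = 1191 * 84.31 / 60
f = 100413.21 / 60
f = 1673.55 Hz

1673.55 Hz


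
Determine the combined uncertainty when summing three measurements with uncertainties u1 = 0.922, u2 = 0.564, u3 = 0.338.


For a sum of independent quantities, uc = sqrt(u1^2 + u2^2 + u3^2).
uc = sqrt(0.922^2 + 0.564^2 + 0.338^2)
uc = sqrt(0.850084 + 0.318096 + 0.114244)
uc = 1.1324

1.1324


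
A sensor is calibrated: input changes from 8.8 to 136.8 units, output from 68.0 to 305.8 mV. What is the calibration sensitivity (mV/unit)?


Sensitivity = (y2 - y1) / (x2 - x1).
S = (305.8 - 68.0) / (136.8 - 8.8)
S = 237.8 / 128.0
S = 1.8578 mV/unit

1.8578 mV/unit


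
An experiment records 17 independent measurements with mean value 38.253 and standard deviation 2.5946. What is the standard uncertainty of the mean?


The standard uncertainty for Type A evaluation is u = s / sqrt(n).
u = 2.5946 / sqrt(17)
u = 2.5946 / 4.1231
u = 0.6293

0.6293


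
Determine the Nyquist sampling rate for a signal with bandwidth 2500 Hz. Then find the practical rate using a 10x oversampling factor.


By Nyquist theorem, fs_min = 2 * fmax.
fs_min = 2 * 2500 = 5000 Hz
Practical rate = 10 * fs_min = 10 * 5000 = 50000 Hz

fs_min = 5000 Hz, fs_practical = 50000 Hz


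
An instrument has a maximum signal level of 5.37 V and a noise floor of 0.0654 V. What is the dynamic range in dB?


Dynamic range = 20 * log10(Vmax / Vnoise).
DR = 20 * log10(5.37 / 0.0654)
DR = 20 * log10(82.11)
DR = 38.29 dB

38.29 dB


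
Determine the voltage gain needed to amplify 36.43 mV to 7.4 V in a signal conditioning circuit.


Gain = Vout / Vin (converting to same units).
G = 7.4 V / 36.43 mV
G = 7400.0 mV / 36.43 mV
G = 203.13

203.13


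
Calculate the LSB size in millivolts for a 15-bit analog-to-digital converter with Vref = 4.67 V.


The resolution (LSB) of an ADC is Vref / 2^n.
LSB = 4.67 / 2^15
LSB = 4.67 / 32768
LSB = 0.00014252 V = 0.14251709 mV

0.14251709 mV


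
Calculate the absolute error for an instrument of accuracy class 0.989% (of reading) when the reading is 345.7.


Absolute error = (accuracy% / 100) * reading.
Error = (0.989 / 100) * 345.7
Error = 0.00989 * 345.7
Error = 3.419

3.419


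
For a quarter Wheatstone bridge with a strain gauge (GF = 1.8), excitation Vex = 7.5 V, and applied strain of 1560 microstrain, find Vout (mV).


Quarter bridge output: Vout = (GF * epsilon * Vex) / 4.
Vout = (1.8 * 1560e-6 * 7.5) / 4
Vout = 0.02106 / 4 V
Vout = 0.005265 V = 5.265 mV

5.265 mV


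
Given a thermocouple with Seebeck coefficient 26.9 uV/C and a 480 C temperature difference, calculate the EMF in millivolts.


The thermocouple output V = sensitivity * dT.
V = 26.9 uV/C * 480 C
V = 12912.0 uV
V = 12.912 mV

12.912 mV


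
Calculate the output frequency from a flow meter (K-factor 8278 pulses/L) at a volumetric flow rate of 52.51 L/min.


Frequency = K * Q / 60 (converting L/min to L/s).
f = 8278 * 52.51 / 60
f = 434677.78 / 60
f = 7244.63 Hz

7244.63 Hz


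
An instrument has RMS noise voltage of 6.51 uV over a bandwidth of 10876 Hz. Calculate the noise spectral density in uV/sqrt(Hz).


Noise spectral density = Vrms / sqrt(BW).
NSD = 6.51 / sqrt(10876)
NSD = 6.51 / 104.2881
NSD = 0.0624 uV/sqrt(Hz)

0.0624 uV/sqrt(Hz)


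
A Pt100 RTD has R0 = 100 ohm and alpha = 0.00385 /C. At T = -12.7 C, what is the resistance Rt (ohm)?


The RTD equation: Rt = R0 * (1 + alpha * T).
Rt = 100 * (1 + 0.00385 * -12.7)
Rt = 100 * (1 + -0.048895)
Rt = 100 * 0.951105
Rt = 95.111 ohm

95.111 ohm


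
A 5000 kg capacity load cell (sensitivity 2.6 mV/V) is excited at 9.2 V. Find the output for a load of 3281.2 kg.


Vout = rated_output * Vex * (load / capacity).
Vout = 2.6 * 9.2 * (3281.2 / 5000)
Vout = 2.6 * 9.2 * 0.65624
Vout = 15.697 mV

15.697 mV


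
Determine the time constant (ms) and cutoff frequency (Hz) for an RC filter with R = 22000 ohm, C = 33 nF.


Time constant: tau = R * C.
tau = 22000 * 3.30e-08 = 0.000726 s
tau = 0.726 ms
Cutoff frequency: fc = 1 / (2*pi*R*C).
fc = 1 / (2*pi*0.000726) = 219.22 Hz

tau = 0.726 ms, fc = 219.22 Hz


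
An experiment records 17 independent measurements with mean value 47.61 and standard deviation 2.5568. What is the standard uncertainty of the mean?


The standard uncertainty for Type A evaluation is u = s / sqrt(n).
u = 2.5568 / sqrt(17)
u = 2.5568 / 4.1231
u = 0.6201

0.6201


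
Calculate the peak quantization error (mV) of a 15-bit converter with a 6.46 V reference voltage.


The maximum quantization error is +/- LSB/2.
LSB = Vref / 2^n = 6.46 / 32768 = 0.00019714 V
Max error = LSB / 2 = 0.00019714 / 2 = 9.857e-05 V
Max error = 0.0986 mV

0.0986 mV


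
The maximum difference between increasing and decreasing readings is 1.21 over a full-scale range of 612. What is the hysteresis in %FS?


Hysteresis = (max difference / full scale) * 100%.
H = (1.21 / 612) * 100
H = 0.198 %FS

0.198 %FS


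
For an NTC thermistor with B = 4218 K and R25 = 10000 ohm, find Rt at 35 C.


NTC thermistor equation: Rt = R25 * exp(B * (1/T - 1/T25)).
T in Kelvin: 308.15 K, T25 = 298.15 K
1/T - 1/T25 = 1/308.15 - 1/298.15 = -0.00010884
B * (1/T - 1/T25) = 4218 * -0.00010884 = -0.4591
Rt = 10000 * exp(-0.4591) = 6318.5 ohm

6318.5 ohm


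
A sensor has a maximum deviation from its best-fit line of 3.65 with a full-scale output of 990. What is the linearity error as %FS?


Linearity error = (max deviation / full scale) * 100%.
Linearity = (3.65 / 990) * 100
Linearity = 0.369 %FS

0.369 %FS


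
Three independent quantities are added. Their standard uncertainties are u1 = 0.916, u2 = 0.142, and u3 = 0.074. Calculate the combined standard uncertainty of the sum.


For a sum of independent quantities, uc = sqrt(u1^2 + u2^2 + u3^2).
uc = sqrt(0.916^2 + 0.142^2 + 0.074^2)
uc = sqrt(0.839056 + 0.020164 + 0.005476)
uc = 0.9299

0.9299


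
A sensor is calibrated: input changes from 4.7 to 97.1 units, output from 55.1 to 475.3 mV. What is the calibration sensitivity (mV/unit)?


Sensitivity = (y2 - y1) / (x2 - x1).
S = (475.3 - 55.1) / (97.1 - 4.7)
S = 420.2 / 92.4
S = 4.5476 mV/unit

4.5476 mV/unit


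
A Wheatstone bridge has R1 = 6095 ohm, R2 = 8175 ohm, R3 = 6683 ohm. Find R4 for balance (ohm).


At balance: R1*R4 = R2*R3, so R4 = R2*R3/R1.
R4 = 8175 * 6683 / 6095
R4 = 54633525 / 6095
R4 = 8963.66 ohm

8963.66 ohm


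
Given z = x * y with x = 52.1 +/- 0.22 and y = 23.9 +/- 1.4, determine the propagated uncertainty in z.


For a product z = x*y, the relative uncertainty is:
uz/z = sqrt((ux/x)^2 + (uy/y)^2)
Relative uncertainties: ux/x = 0.22/52.1 = 0.004223
uy/y = 1.4/23.9 = 0.058577
z = 52.1 * 23.9 = 1245.2
uz = 1245.2 * sqrt(0.004223^2 + 0.058577^2) = 73.129

73.129


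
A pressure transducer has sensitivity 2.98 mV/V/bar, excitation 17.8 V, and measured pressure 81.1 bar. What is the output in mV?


Output = sensitivity * Vex * P.
Vout = 2.98 * 17.8 * 81.1
Vout = 53.044 * 81.1
Vout = 4301.87 mV

4301.87 mV


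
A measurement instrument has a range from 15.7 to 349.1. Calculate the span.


Span = upper range - lower range.
Span = 349.1 - (15.7)
Span = 333.4

333.4


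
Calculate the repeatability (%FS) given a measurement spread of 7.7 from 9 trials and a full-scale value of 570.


Repeatability = (spread / full scale) * 100%.
R = (7.7 / 570) * 100
R = 1.351 %FS

1.351 %FS


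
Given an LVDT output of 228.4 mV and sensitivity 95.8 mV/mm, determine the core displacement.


Displacement = Vout / sensitivity.
d = 228.4 / 95.8
d = 2.384 mm

2.384 mm


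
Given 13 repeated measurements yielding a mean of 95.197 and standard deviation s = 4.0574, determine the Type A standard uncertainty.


The standard uncertainty for Type A evaluation is u = s / sqrt(n).
u = 4.0574 / sqrt(13)
u = 4.0574 / 3.6056
u = 1.1253

1.1253


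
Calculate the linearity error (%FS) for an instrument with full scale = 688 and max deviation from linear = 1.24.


Linearity error = (max deviation / full scale) * 100%.
Linearity = (1.24 / 688) * 100
Linearity = 0.18 %FS

0.18 %FS


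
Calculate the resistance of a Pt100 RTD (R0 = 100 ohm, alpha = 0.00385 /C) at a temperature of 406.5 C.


The RTD equation: Rt = R0 * (1 + alpha * T).
Rt = 100 * (1 + 0.00385 * 406.5)
Rt = 100 * (1 + 1.565025)
Rt = 100 * 2.565025
Rt = 256.503 ohm

256.503 ohm


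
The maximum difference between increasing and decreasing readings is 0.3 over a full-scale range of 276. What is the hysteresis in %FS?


Hysteresis = (max difference / full scale) * 100%.
H = (0.3 / 276) * 100
H = 0.109 %FS

0.109 %FS


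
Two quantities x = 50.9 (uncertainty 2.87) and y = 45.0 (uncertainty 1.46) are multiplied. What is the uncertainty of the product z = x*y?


For a product z = x*y, the relative uncertainty is:
uz/z = sqrt((ux/x)^2 + (uy/y)^2)
Relative uncertainties: ux/x = 2.87/50.9 = 0.056385
uy/y = 1.46/45.0 = 0.032444
z = 50.9 * 45.0 = 2290.5
uz = 2290.5 * sqrt(0.056385^2 + 0.032444^2) = 149.004

149.004


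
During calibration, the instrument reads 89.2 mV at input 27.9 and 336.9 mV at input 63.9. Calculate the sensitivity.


Sensitivity = (y2 - y1) / (x2 - x1).
S = (336.9 - 89.2) / (63.9 - 27.9)
S = 247.7 / 36.0
S = 6.8806 mV/unit

6.8806 mV/unit


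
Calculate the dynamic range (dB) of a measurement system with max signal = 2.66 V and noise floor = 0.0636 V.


Dynamic range = 20 * log10(Vmax / Vnoise).
DR = 20 * log10(2.66 / 0.0636)
DR = 20 * log10(41.82)
DR = 32.43 dB

32.43 dB


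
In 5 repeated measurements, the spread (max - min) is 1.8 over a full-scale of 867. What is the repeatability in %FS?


Repeatability = (spread / full scale) * 100%.
R = (1.8 / 867) * 100
R = 0.208 %FS

0.208 %FS


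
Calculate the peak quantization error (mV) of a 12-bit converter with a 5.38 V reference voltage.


The maximum quantization error is +/- LSB/2.
LSB = Vref / 2^n = 5.38 / 4096 = 0.00131348 V
Max error = LSB / 2 = 0.00131348 / 2 = 0.00065674 V
Max error = 0.6567 mV

0.6567 mV


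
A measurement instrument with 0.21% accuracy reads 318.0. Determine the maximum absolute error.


Absolute error = (accuracy% / 100) * reading.
Error = (0.21 / 100) * 318.0
Error = 0.0021 * 318.0
Error = 0.6678

0.6678


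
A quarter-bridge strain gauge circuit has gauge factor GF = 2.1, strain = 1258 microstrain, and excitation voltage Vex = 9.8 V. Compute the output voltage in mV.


Quarter bridge output: Vout = (GF * epsilon * Vex) / 4.
Vout = (2.1 * 1258e-6 * 9.8) / 4
Vout = 0.02588964 / 4 V
Vout = 0.00647241 V = 6.4724 mV

6.4724 mV


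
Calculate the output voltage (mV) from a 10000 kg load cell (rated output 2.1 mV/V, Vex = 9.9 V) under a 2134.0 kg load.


Vout = rated_output * Vex * (load / capacity).
Vout = 2.1 * 9.9 * (2134.0 / 10000)
Vout = 2.1 * 9.9 * 0.2134
Vout = 4.437 mV

4.437 mV


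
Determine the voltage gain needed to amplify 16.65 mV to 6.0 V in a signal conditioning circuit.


Gain = Vout / Vin (converting to same units).
G = 6.0 V / 16.65 mV
G = 6000.0 mV / 16.65 mV
G = 360.36

360.36


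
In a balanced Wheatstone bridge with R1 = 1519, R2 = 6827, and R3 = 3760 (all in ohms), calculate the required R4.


At balance: R1*R4 = R2*R3, so R4 = R2*R3/R1.
R4 = 6827 * 3760 / 1519
R4 = 25669520 / 1519
R4 = 16898.96 ohm

16898.96 ohm


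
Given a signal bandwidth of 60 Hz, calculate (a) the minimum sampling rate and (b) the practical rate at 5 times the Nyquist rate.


By Nyquist theorem, fs_min = 2 * fmax.
fs_min = 2 * 60 = 120 Hz
Practical rate = 5 * fs_min = 5 * 120 = 600 Hz

fs_min = 120 Hz, fs_practical = 600 Hz


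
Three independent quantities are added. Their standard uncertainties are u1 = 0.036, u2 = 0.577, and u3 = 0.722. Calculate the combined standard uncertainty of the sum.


For a sum of independent quantities, uc = sqrt(u1^2 + u2^2 + u3^2).
uc = sqrt(0.036^2 + 0.577^2 + 0.722^2)
uc = sqrt(0.001296 + 0.332929 + 0.521284)
uc = 0.9249

0.9249


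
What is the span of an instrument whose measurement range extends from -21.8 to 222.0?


Span = upper range - lower range.
Span = 222.0 - (-21.8)
Span = 243.8

243.8


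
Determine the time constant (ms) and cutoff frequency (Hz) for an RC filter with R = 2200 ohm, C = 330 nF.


Time constant: tau = R * C.
tau = 2200 * 3.30e-07 = 0.000726 s
tau = 0.726 ms
Cutoff frequency: fc = 1 / (2*pi*R*C).
fc = 1 / (2*pi*0.000726) = 219.22 Hz

tau = 0.726 ms, fc = 219.22 Hz


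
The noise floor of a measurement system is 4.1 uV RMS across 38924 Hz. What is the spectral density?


Noise spectral density = Vrms / sqrt(BW).
NSD = 4.1 / sqrt(38924)
NSD = 4.1 / 197.2917
NSD = 0.0208 uV/sqrt(Hz)

0.0208 uV/sqrt(Hz)


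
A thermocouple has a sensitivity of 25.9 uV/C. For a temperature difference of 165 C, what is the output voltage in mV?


The thermocouple output V = sensitivity * dT.
V = 25.9 uV/C * 165 C
V = 4273.5 uV
V = 4.274 mV

4.274 mV


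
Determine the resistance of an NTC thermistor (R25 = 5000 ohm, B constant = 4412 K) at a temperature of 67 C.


NTC thermistor equation: Rt = R25 * exp(B * (1/T - 1/T25)).
T in Kelvin: 340.15 K, T25 = 298.15 K
1/T - 1/T25 = 1/340.15 - 1/298.15 = -0.00041414
B * (1/T - 1/T25) = 4412 * -0.00041414 = -1.8272
Rt = 5000 * exp(-1.8272) = 804.3 ohm

804.3 ohm


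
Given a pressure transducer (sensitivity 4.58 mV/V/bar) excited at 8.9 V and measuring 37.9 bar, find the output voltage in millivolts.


Output = sensitivity * Vex * P.
Vout = 4.58 * 8.9 * 37.9
Vout = 40.762 * 37.9
Vout = 1544.88 mV

1544.88 mV


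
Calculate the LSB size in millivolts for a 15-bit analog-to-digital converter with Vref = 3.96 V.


The resolution (LSB) of an ADC is Vref / 2^n.
LSB = 3.96 / 2^15
LSB = 3.96 / 32768
LSB = 0.00012085 V = 0.12084961 mV

0.12084961 mV


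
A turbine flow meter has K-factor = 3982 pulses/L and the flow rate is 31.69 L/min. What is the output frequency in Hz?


Frequency = K * Q / 60 (converting L/min to L/s).
f = 3982 * 31.69 / 60
f = 126189.58 / 60
f = 2103.16 Hz

2103.16 Hz


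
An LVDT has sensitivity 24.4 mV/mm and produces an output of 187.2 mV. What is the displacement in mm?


Displacement = Vout / sensitivity.
d = 187.2 / 24.4
d = 7.672 mm

7.672 mm


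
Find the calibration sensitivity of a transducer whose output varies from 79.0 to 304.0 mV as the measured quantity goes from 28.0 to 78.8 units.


Sensitivity = (y2 - y1) / (x2 - x1).
S = (304.0 - 79.0) / (78.8 - 28.0)
S = 225.0 / 50.8
S = 4.4291 mV/unit

4.4291 mV/unit


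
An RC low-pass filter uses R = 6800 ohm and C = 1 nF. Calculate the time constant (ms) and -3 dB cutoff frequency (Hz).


Time constant: tau = R * C.
tau = 6800 * 1.00e-09 = 6.8e-06 s
tau = 0.0068 ms
Cutoff frequency: fc = 1 / (2*pi*R*C).
fc = 1 / (2*pi*6.8e-06) = 23405.14 Hz

tau = 0.0068 ms, fc = 23405.14 Hz


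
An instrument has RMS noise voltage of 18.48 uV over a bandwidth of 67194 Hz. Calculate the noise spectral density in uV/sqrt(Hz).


Noise spectral density = Vrms / sqrt(BW).
NSD = 18.48 / sqrt(67194)
NSD = 18.48 / 259.2181
NSD = 0.0713 uV/sqrt(Hz)

0.0713 uV/sqrt(Hz)


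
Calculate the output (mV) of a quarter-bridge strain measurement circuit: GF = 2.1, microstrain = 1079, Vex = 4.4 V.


Quarter bridge output: Vout = (GF * epsilon * Vex) / 4.
Vout = (2.1 * 1079e-6 * 4.4) / 4
Vout = 0.00996996 / 4 V
Vout = 0.00249249 V = 2.4925 mV

2.4925 mV


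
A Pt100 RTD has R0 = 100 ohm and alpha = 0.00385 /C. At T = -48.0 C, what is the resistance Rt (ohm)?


The RTD equation: Rt = R0 * (1 + alpha * T).
Rt = 100 * (1 + 0.00385 * -48.0)
Rt = 100 * (1 + -0.1848)
Rt = 100 * 0.8152
Rt = 81.52 ohm

81.52 ohm


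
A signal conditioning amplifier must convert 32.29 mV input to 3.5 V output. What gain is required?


Gain = Vout / Vin (converting to same units).
G = 3.5 V / 32.29 mV
G = 3500.0 mV / 32.29 mV
G = 108.39

108.39


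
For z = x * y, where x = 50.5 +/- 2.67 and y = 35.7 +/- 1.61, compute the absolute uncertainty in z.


For a product z = x*y, the relative uncertainty is:
uz/z = sqrt((ux/x)^2 + (uy/y)^2)
Relative uncertainties: ux/x = 2.67/50.5 = 0.052871
uy/y = 1.61/35.7 = 0.045098
z = 50.5 * 35.7 = 1802.9
uz = 1802.9 * sqrt(0.052871^2 + 0.045098^2) = 125.285

125.285


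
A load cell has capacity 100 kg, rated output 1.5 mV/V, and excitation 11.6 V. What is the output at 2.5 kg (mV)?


Vout = rated_output * Vex * (load / capacity).
Vout = 1.5 * 11.6 * (2.5 / 100)
Vout = 1.5 * 11.6 * 0.025
Vout = 0.435 mV

0.435 mV


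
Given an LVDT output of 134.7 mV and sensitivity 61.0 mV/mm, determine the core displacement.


Displacement = Vout / sensitivity.
d = 134.7 / 61.0
d = 2.208 mm

2.208 mm


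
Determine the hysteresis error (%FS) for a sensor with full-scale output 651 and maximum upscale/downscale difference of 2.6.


Hysteresis = (max difference / full scale) * 100%.
H = (2.6 / 651) * 100
H = 0.399 %FS

0.399 %FS


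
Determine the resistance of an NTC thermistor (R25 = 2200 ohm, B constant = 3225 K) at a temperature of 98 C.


NTC thermistor equation: Rt = R25 * exp(B * (1/T - 1/T25)).
T in Kelvin: 371.15 K, T25 = 298.15 K
1/T - 1/T25 = 1/371.15 - 1/298.15 = -0.00065969
B * (1/T - 1/T25) = 3225 * -0.00065969 = -2.1275
Rt = 2200 * exp(-2.1275) = 262.1 ohm

262.1 ohm


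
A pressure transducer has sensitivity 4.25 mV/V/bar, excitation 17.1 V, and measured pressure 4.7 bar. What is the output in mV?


Output = sensitivity * Vex * P.
Vout = 4.25 * 17.1 * 4.7
Vout = 72.675 * 4.7
Vout = 341.57 mV

341.57 mV


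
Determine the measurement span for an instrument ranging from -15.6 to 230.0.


Span = upper range - lower range.
Span = 230.0 - (-15.6)
Span = 245.6

245.6


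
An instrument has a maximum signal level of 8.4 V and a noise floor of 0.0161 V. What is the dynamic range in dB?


Dynamic range = 20 * log10(Vmax / Vnoise).
DR = 20 * log10(8.4 / 0.0161)
DR = 20 * log10(521.74)
DR = 54.35 dB

54.35 dB


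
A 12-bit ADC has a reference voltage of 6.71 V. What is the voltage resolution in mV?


The resolution (LSB) of an ADC is Vref / 2^n.
LSB = 6.71 / 2^12
LSB = 6.71 / 4096
LSB = 0.00163818 V = 1.63818359 mV

1.63818359 mV


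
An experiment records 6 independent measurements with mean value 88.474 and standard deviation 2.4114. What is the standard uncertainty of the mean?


The standard uncertainty for Type A evaluation is u = s / sqrt(n).
u = 2.4114 / sqrt(6)
u = 2.4114 / 2.4495
u = 0.9844

0.9844


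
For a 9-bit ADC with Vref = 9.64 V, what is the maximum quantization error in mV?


The maximum quantization error is +/- LSB/2.
LSB = Vref / 2^n = 9.64 / 512 = 0.01882813 V
Max error = LSB / 2 = 0.01882813 / 2 = 0.00941406 V
Max error = 9.4141 mV

9.4141 mV


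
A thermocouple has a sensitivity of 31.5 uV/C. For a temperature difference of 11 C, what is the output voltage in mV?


The thermocouple output V = sensitivity * dT.
V = 31.5 uV/C * 11 C
V = 346.5 uV
V = 0.346 mV

0.346 mV


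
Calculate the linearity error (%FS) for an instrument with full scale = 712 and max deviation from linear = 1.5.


Linearity error = (max deviation / full scale) * 100%.
Linearity = (1.5 / 712) * 100
Linearity = 0.211 %FS

0.211 %FS


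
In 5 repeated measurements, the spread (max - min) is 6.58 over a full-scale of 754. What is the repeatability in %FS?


Repeatability = (spread / full scale) * 100%.
R = (6.58 / 754) * 100
R = 0.873 %FS

0.873 %FS


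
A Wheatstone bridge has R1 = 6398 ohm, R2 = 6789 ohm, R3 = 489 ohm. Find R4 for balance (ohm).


At balance: R1*R4 = R2*R3, so R4 = R2*R3/R1.
R4 = 6789 * 489 / 6398
R4 = 3319821 / 6398
R4 = 518.88 ohm

518.88 ohm


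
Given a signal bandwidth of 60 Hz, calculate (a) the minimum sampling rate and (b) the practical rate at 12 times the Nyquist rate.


By Nyquist theorem, fs_min = 2 * fmax.
fs_min = 2 * 60 = 120 Hz
Practical rate = 12 * fs_min = 12 * 120 = 1440 Hz

fs_min = 120 Hz, fs_practical = 1440 Hz


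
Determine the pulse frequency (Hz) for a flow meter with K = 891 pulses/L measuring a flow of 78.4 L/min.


Frequency = K * Q / 60 (converting L/min to L/s).
f = 891 * 78.4 / 60
f = 69854.4 / 60
f = 1164.24 Hz

1164.24 Hz


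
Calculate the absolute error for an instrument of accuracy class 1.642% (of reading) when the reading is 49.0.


Absolute error = (accuracy% / 100) * reading.
Error = (1.642 / 100) * 49.0
Error = 0.01642 * 49.0
Error = 0.8046

0.8046


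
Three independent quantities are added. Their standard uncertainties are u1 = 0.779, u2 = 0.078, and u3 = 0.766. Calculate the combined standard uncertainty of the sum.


For a sum of independent quantities, uc = sqrt(u1^2 + u2^2 + u3^2).
uc = sqrt(0.779^2 + 0.078^2 + 0.766^2)
uc = sqrt(0.606841 + 0.006084 + 0.586756)
uc = 1.0953

1.0953


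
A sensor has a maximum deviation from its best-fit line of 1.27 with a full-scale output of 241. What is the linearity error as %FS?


Linearity error = (max deviation / full scale) * 100%.
Linearity = (1.27 / 241) * 100
Linearity = 0.527 %FS

0.527 %FS


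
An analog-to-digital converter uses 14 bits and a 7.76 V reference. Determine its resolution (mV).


The resolution (LSB) of an ADC is Vref / 2^n.
LSB = 7.76 / 2^14
LSB = 7.76 / 16384
LSB = 0.00047363 V = 0.47363281 mV

0.47363281 mV


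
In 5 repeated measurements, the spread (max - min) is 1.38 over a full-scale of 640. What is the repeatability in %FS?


Repeatability = (spread / full scale) * 100%.
R = (1.38 / 640) * 100
R = 0.216 %FS

0.216 %FS


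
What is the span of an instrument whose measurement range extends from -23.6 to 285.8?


Span = upper range - lower range.
Span = 285.8 - (-23.6)
Span = 309.4

309.4


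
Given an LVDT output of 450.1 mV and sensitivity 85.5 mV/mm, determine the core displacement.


Displacement = Vout / sensitivity.
d = 450.1 / 85.5
d = 5.264 mm

5.264 mm


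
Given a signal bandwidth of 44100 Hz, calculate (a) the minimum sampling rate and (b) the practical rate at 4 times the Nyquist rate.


By Nyquist theorem, fs_min = 2 * fmax.
fs_min = 2 * 44100 = 88200 Hz
Practical rate = 4 * fs_min = 4 * 88200 = 352800 Hz

fs_min = 88200 Hz, fs_practical = 352800 Hz


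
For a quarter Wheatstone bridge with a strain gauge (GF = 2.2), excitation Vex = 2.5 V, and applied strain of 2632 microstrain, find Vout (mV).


Quarter bridge output: Vout = (GF * epsilon * Vex) / 4.
Vout = (2.2 * 2632e-6 * 2.5) / 4
Vout = 0.014476 / 4 V
Vout = 0.003619 V = 3.619 mV

3.619 mV


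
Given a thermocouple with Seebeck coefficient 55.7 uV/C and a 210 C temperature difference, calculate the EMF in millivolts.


The thermocouple output V = sensitivity * dT.
V = 55.7 uV/C * 210 C
V = 11697.0 uV
V = 11.697 mV

11.697 mV


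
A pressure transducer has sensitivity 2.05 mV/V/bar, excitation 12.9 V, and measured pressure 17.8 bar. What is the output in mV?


Output = sensitivity * Vex * P.
Vout = 2.05 * 12.9 * 17.8
Vout = 26.445 * 17.8
Vout = 470.72 mV

470.72 mV


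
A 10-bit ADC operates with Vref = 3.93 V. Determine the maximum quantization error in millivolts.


The maximum quantization error is +/- LSB/2.
LSB = Vref / 2^n = 3.93 / 1024 = 0.00383789 V
Max error = LSB / 2 = 0.00383789 / 2 = 0.00191895 V
Max error = 1.9189 mV

1.9189 mV
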